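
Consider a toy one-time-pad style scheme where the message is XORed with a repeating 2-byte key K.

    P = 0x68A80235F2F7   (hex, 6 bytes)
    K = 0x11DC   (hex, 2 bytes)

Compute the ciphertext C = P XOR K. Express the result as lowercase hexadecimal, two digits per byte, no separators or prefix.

The 2-byte key repeats, so the effective keystream is 11 dc 11 dc 11 dc.
byte 0: 68 ⊕ 11 = 79
byte 1: a8 ⊕ dc = 74
byte 2: 02 ⊕ 11 = 13
byte 3: 35 ⊕ dc = e9
byte 4: f2 ⊕ 11 = e3
byte 5: f7 ⊕ dc = 2b

797413e9e32b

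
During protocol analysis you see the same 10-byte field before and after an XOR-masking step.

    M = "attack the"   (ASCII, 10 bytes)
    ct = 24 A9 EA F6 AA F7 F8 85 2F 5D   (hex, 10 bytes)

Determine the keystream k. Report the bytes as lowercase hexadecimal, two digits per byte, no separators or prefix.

Since ct = M ⊕ k, XORing both sides with M gives k = M ⊕ ct.
byte 0: 61 XOR 24 = 45
byte 1: 74 XOR a9 = dd
byte 2: 74 XOR ea = 9e
byte 3: 61 XOR f6 = 97
byte 4: 63 XOR aa = c9
byte 5: 6b XOR f7 = 9c
byte 6: 20 XOR f8 = d8
byte 7: 74 XOR 85 = f1
byte 8: 68 XOR 2f = 47
byte 9: 65 XOR 5d = 38

45dd9e97c99cd8f14738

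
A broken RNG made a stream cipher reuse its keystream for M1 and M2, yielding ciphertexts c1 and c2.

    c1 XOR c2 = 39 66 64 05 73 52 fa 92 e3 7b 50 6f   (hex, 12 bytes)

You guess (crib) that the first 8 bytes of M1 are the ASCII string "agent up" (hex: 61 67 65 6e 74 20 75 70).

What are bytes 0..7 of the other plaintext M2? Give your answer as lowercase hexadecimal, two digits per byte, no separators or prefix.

Since c1 ⊕ c2 = M1 ⊕ M2, XORing with the guessed M1 bytes yields the corresponding M2 bytes: M2 = (c1 ⊕ c2) ⊕ M1.
39 ⊕ 61 = 58
66 ⊕ 67 = 01
64 ⊕ 65 = 01
05 ⊕ 6e = 6b
73 ⊕ 74 = 07
52 ⊕ 20 = 72
fa ⊕ 75 = 8f
92 ⊕ 70 = e2

5801016b07728fe2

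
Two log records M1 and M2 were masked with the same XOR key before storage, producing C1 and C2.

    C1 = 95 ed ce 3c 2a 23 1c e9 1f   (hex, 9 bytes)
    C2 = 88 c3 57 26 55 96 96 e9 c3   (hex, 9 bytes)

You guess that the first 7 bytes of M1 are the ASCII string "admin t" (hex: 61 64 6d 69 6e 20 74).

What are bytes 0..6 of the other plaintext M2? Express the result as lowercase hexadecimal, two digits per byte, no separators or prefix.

First, C1 ⊕ C2 = (M1 ⊕ K) ⊕ (M2 ⊕ K) = M1 ⊕ M2, so the key drops out. Then M2 = (M1 ⊕ M2) ⊕ M1 over the first 7 bytes.
byte 0: (95 ^ 88) ^ 61 = 1d ^ 61 = 7c
byte 1: (ed ^ c3) ^ 64 = 2e ^ 64 = 4a
byte 2: (ce ^ 57) ^ 6d = 99 ^ 6d = f4
byte 3: (3c ^ 26) ^ 69 = 1a ^ 69 = 73
byte 4: (2a ^ 55) ^ 6e = 7f ^ 6e = 11
byte 5: (23 ^ 96) ^ 20 = b5 ^ 20 = 95
byte 6: (1c ^ 96) ^ 74 = 8a ^ 74 = fe

7c4af4731195fe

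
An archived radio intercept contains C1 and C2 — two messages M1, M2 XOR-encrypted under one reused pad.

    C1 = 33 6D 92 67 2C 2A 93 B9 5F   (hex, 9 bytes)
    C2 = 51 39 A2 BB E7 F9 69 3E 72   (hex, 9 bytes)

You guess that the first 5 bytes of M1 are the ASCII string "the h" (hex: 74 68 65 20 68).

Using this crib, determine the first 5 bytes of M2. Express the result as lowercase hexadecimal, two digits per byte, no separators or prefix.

163c55fca3

First, C1 ⊕ C2 = (M1 ⊕ K) ⊕ (M2 ⊕ K) = M1 ⊕ M2, so the key drops out. Then M2 = (M1 ⊕ M2) ⊕ M1 over the first 5 bytes.
byte 0: (33 ^ 51) ^ 74 = 62 ^ 74 = 16
byte 1: (6d ^ 39) ^ 68 = 54 ^ 68 = 3c
byte 2: (92 ^ a2) ^ 65 = 30 ^ 65 = 55
byte 3: (67 ^ bb) ^ 20 = dc ^ 20 = fc
byte 4: (2c ^ e7) ^ 68 = cb ^ 68 = a3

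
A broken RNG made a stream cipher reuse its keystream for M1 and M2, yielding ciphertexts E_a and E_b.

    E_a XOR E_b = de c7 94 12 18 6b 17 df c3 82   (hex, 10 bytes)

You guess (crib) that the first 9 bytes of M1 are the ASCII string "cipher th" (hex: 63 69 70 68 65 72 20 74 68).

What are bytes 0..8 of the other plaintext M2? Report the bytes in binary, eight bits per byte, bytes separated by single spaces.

10111101 10101110 11100100 01111010 01111101 00011001 00110111 10101011 10101011

Since E_a ⊕ E_b = M1 ⊕ M2, XORing with the guessed M1 bytes yields the corresponding M2 bytes: M2 = (E_a ⊕ E_b) ⊕ M1.
222 ⊕  99 = 189
199 ⊕ 105 = 174
148 ⊕ 112 = 228
 18 ⊕ 104 = 122
 24 ⊕ 101 = 125
107 ⊕ 114 =  25
 23 ⊕  32 =  55
223 ⊕ 116 = 171
195 ⊕ 104 = 171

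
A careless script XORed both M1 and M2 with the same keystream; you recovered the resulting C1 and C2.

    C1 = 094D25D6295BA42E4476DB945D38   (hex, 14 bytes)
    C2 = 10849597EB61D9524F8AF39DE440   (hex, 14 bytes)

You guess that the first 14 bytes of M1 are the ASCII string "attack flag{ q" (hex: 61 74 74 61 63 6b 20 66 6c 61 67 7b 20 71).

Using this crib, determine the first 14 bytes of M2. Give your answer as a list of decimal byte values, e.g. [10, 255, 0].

[120, 189, 196, 32, 161, 81, 93, 26, 103, 157, 79, 114, 153, 9]

First, C1 ⊕ C2 = (M1 ⊕ K) ⊕ (M2 ⊕ K) = M1 ⊕ M2, so the key drops out. Then M2 = (M1 ⊕ M2) ⊕ M1 over the first 14 bytes.
byte 0: (09 xor 10) xor 61 = 19 xor 61 = 78
byte 1: (4d xor 84) xor 74 = c9 xor 74 = bd
byte 2: (25 xor 95) xor 74 = b0 xor 74 = c4
byte 3: (d6 xor 97) xor 61 = 41 xor 61 = 20
byte 4: (29 xor eb) xor 63 = c2 xor 63 = a1
byte 5: (5b xor 61) xor 6b = 3a xor 6b = 51
byte 6: (a4 xor d9) xor 20 = 7d xor 20 = 5d
byte 7: (2e xor 52) xor 66 = 7c xor 66 = 1a
byte 8: (44 xor 4f) xor 6c = 0b xor 6c = 67
byte 9: (76 xor 8a) xor 61 = fc xor 61 = 9d
byte 10: (db xor f3) xor 67 = 28 xor 67 = 4f
byte 11: (94 xor 9d) xor 7b = 09 xor 7b = 72
byte 12: (5d xor e4) xor 20 = b9 xor 20 = 99
byte 13: (38 xor 40) xor 71 = 78 xor 71 = 09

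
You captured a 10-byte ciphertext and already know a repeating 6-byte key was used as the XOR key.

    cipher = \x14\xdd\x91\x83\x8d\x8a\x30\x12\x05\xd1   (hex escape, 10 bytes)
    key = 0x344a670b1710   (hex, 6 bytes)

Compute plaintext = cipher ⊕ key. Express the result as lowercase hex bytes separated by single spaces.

The 6-byte key repeats, so the effective keystream is 34 4a 67 0b 17 10 34 4a 67 0b.
byte 0: 14 ^ 34 = 20
byte 1: dd ^ 4a = 97
byte 2: 91 ^ 67 = f6
byte 3: 83 ^ 0b = 88
byte 4: 8d ^ 17 = 9a
byte 5: 8a ^ 10 = 9a
byte 6: 30 ^ 34 = 04
byte 7: 12 ^ 4a = 58
byte 8: 05 ^ 67 = 62
byte 9: d1 ^ 0b = da

20 97 f6 88 9a 9a 04 58 62 da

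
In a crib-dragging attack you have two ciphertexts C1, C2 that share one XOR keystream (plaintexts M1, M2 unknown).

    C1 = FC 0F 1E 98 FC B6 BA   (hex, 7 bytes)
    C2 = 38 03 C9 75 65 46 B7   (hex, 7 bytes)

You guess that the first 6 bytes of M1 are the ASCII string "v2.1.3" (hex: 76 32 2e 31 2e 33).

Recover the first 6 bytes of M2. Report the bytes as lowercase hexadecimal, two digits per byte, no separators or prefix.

b23ef9dcb7c3

First, C1 ⊕ C2 = (M1 ⊕ K) ⊕ (M2 ⊕ K) = M1 ⊕ M2, so the key drops out. Then M2 = (M1 ⊕ M2) ⊕ M1 over the first 6 bytes.
byte 0: (fc ^ 38) ^ 76 = c4 ^ 76 = b2
byte 1: (0f ^ 03) ^ 32 = 0c ^ 32 = 3e
byte 2: (1e ^ c9) ^ 2e = d7 ^ 2e = f9
byte 3: (98 ^ 75) ^ 31 = ed ^ 31 = dc
byte 4: (fc ^ 65) ^ 2e = 99 ^ 2e = b7
byte 5: (b6 ^ 46) ^ 33 = f0 ^ 33 = c3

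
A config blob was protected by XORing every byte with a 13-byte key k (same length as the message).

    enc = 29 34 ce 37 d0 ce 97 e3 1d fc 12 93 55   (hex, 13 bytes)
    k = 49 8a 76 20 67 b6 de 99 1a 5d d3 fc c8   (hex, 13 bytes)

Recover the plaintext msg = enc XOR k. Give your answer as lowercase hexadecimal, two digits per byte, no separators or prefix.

60beb817b778497a07a1c16f9d

XOR is its own inverse, so applying the key byte-wise gives the result directly.
29 xor 49 = 60
34 xor 8a = be
ce xor 76 = b8
37 xor 20 = 17
d0 xor 67 = b7
ce xor b6 = 78
97 xor de = 49
e3 xor 99 = 7a
1d xor 1a = 07
fc xor 5d = a1
12 xor d3 = c1
93 xor fc = 6f
55 xor c8 = 9d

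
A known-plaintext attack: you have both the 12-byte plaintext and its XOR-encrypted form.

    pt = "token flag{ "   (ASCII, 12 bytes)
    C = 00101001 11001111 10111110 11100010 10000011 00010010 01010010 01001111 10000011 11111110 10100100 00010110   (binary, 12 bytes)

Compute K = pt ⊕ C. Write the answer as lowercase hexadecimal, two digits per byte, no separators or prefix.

Since C = pt ⊕ K, XORing both sides with pt gives K = pt ⊕ C.
74 ^ 29 = 5d
6f ^ cf = a0
6b ^ be = d5
65 ^ e2 = 87
6e ^ 83 = ed
20 ^ 12 = 32
66 ^ 52 = 34
6c ^ 4f = 23
61 ^ 83 = e2
67 ^ fe = 99
7b ^ a4 = df
20 ^ 16 = 36

5da0d587ed323423e299df36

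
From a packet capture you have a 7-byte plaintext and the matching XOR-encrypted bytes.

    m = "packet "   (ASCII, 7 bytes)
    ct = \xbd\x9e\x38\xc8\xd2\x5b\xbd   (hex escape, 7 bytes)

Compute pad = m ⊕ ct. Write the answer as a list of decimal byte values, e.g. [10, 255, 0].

[205, 255, 91, 163, 183, 47, 157]

Since ct = m ⊕ pad, XORing both sides with m gives pad = m ⊕ ct.
70 ^ bd = cd
61 ^ 9e = ff
63 ^ 38 = 5b
6b ^ c8 = a3
65 ^ d2 = b7
74 ^ 5b = 2f
20 ^ bd = 9d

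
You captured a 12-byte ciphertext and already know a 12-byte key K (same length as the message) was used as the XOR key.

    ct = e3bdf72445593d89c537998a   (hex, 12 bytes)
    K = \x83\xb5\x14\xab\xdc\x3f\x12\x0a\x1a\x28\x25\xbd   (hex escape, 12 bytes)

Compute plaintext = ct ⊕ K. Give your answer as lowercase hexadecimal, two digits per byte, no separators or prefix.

byte 0: e3 XOR 83 = 60
byte 1: bd XOR b5 = 08
byte 2: f7 XOR 14 = e3
byte 3: 24 XOR ab = 8f
byte 4: 45 XOR dc = 99
byte 5: 59 XOR 3f = 66
byte 6: 3d XOR 12 = 2f
byte 7: 89 XOR 0a = 83
byte 8: c5 XOR 1a = df
byte 9: 37 XOR 28 = 1f
byte 10: 99 XOR 25 = bc
byte 11: 8a XOR bd = 37

6008e38f99662f83df1fbc37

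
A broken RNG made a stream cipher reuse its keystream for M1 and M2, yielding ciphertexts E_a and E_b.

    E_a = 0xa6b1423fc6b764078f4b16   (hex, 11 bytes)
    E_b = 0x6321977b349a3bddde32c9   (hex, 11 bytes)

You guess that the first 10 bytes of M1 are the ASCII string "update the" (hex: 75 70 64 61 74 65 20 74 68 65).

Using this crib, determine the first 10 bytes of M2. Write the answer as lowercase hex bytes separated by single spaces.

First, E_a ⊕ E_b = (M1 ⊕ K) ⊕ (M2 ⊕ K) = M1 ⊕ M2, so the key drops out. Then M2 = (M1 ⊕ M2) ⊕ M1 over the first 10 bytes.
byte 0: (a6 ⊕ 63) ⊕ 75 = c5 ⊕ 75 = b0
byte 1: (b1 ⊕ 21) ⊕ 70 = 90 ⊕ 70 = e0
byte 2: (42 ⊕ 97) ⊕ 64 = d5 ⊕ 64 = b1
byte 3: (3f ⊕ 7b) ⊕ 61 = 44 ⊕ 61 = 25
byte 4: (c6 ⊕ 34) ⊕ 74 = f2 ⊕ 74 = 86
byte 5: (b7 ⊕ 9a) ⊕ 65 = 2d ⊕ 65 = 48
byte 6: (64 ⊕ 3b) ⊕ 20 = 5f ⊕ 20 = 7f
byte 7: (07 ⊕ dd) ⊕ 74 = da ⊕ 74 = ae
byte 8: (8f ⊕ de) ⊕ 68 = 51 ⊕ 68 = 39
byte 9: (4b ⊕ 32) ⊕ 65 = 79 ⊕ 65 = 1c

b0 e0 b1 25 86 48 7f ae 39 1c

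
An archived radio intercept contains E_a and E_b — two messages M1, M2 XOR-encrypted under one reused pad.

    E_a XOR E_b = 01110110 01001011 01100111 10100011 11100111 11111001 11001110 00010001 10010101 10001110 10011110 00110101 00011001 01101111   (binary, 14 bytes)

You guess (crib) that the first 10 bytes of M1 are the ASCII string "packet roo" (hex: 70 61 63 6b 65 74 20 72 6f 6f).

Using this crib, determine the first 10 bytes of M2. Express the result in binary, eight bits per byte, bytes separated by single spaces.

00000110 00101010 00000100 11001000 10000010 10001101 11101110 01100011 11111010 11100001

Since E_a ⊕ E_b = M1 ⊕ M2, XORing with the guessed M1 bytes yields the corresponding M2 bytes: M2 = (E_a ⊕ E_b) ⊕ M1.
byte 0: 76 xor 70 = 06
byte 1: 4b xor 61 = 2a
byte 2: 67 xor 63 = 04
byte 3: a3 xor 6b = c8
byte 4: e7 xor 65 = 82
byte 5: f9 xor 74 = 8d
byte 6: ce xor 20 = ee
byte 7: 11 xor 72 = 63
byte 8: 95 xor 6f = fa
byte 9: 8e xor 6f = e1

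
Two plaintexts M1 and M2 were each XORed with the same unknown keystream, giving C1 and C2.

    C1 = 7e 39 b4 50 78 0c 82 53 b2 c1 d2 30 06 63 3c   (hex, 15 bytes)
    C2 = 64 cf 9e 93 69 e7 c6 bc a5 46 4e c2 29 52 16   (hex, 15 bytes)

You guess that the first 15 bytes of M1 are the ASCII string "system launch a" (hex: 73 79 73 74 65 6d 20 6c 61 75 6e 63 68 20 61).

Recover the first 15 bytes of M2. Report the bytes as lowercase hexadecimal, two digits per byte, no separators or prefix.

First, C1 ⊕ C2 = (M1 ⊕ K) ⊕ (M2 ⊕ K) = M1 ⊕ M2, so the key drops out. Then M2 = (M1 ⊕ M2) ⊕ M1 over the first 15 bytes.
byte 0: (7e ^ 64) ^ 73 = 1a ^ 73 = 69
byte 1: (39 ^ cf) ^ 79 = f6 ^ 79 = 8f
byte 2: (b4 ^ 9e) ^ 73 = 2a ^ 73 = 59
byte 3: (50 ^ 93) ^ 74 = c3 ^ 74 = b7
byte 4: (78 ^ 69) ^ 65 = 11 ^ 65 = 74
byte 5: (0c ^ e7) ^ 6d = eb ^ 6d = 86
byte 6: (82 ^ c6) ^ 20 = 44 ^ 20 = 64
byte 7: (53 ^ bc) ^ 6c = ef ^ 6c = 83
byte 8: (b2 ^ a5) ^ 61 = 17 ^ 61 = 76
byte 9: (c1 ^ 46) ^ 75 = 87 ^ 75 = f2
byte 10: (d2 ^ 4e) ^ 6e = 9c ^ 6e = f2
byte 11: (30 ^ c2) ^ 63 = f2 ^ 63 = 91
byte 12: (06 ^ 29) ^ 68 = 2f ^ 68 = 47
byte 13: (63 ^ 52) ^ 20 = 31 ^ 20 = 11
byte 14: (3c ^ 16) ^ 61 = 2a ^ 61 = 4b

698f59b77486648376f2f29147114b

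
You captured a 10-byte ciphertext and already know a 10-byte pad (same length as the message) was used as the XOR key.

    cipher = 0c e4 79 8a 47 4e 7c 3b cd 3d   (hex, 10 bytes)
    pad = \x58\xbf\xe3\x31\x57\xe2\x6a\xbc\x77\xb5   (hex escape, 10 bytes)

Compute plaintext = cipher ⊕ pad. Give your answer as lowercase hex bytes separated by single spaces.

XOR is its own inverse, so applying the key byte-wise gives the result directly.
0c ⊕ 58 = 54
e4 ⊕ bf = 5b
79 ⊕ e3 = 9a
8a ⊕ 31 = bb
47 ⊕ 57 = 10
4e ⊕ e2 = ac
7c ⊕ 6a = 16
3b ⊕ bc = 87
cd ⊕ 77 = ba
3d ⊕ b5 = 88

54 5b 9a bb 10 ac 16 87 ba 88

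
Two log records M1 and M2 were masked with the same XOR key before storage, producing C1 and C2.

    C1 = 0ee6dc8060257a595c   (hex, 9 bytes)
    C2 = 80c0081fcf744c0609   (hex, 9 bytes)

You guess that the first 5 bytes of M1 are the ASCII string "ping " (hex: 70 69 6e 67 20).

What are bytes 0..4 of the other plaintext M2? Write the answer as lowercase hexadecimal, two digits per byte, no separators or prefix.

fe4fbaf88f

First, C1 ⊕ C2 = (M1 ⊕ K) ⊕ (M2 ⊕ K) = M1 ⊕ M2, so the key drops out. Then M2 = (M1 ⊕ M2) ⊕ M1 over the first 5 bytes.
byte 0: (0e ^ 80) ^ 70 = 8e ^ 70 = fe
byte 1: (e6 ^ c0) ^ 69 = 26 ^ 69 = 4f
byte 2: (dc ^ 08) ^ 6e = d4 ^ 6e = ba
byte 3: (80 ^ 1f) ^ 67 = 9f ^ 67 = f8
byte 4: (60 ^ cf) ^ 20 = af ^ 20 = 8f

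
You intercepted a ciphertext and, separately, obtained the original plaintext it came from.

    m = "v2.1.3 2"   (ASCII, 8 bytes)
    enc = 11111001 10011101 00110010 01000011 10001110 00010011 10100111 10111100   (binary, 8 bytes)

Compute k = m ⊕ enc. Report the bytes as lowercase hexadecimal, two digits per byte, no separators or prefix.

8faf1c72a020878e

Since enc = m ⊕ k, XORing both sides with m gives k = m ⊕ enc.
76 xor f9 = 8f
32 xor 9d = af
2e xor 32 = 1c
31 xor 43 = 72
2e xor 8e = a0
33 xor 13 = 20
20 xor a7 = 87
32 xor bc = 8e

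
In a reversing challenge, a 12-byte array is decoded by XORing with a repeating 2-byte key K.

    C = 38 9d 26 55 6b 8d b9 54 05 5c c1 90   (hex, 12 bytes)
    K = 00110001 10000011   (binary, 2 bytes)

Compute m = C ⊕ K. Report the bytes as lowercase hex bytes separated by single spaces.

The 2-byte key repeats, so the effective keystream is 31 83 31 83 31 83 31 83 31 83 31 83.
byte 0: 00111000 ^ 00110001 = 00001001
byte 1: 10011101 ^ 10000011 = 00011110
byte 2: 00100110 ^ 00110001 = 00010111
byte 3: 01010101 ^ 10000011 = 11010110
byte 4: 01101011 ^ 00110001 = 01011010
byte 5: 10001101 ^ 10000011 = 00001110
byte 6: 10111001 ^ 00110001 = 10001000
byte 7: 01010100 ^ 10000011 = 11010111
byte 8: 00000101 ^ 00110001 = 00110100
byte 9: 01011100 ^ 10000011 = 11011111
byte 10: 11000001 ^ 00110001 = 11110000
byte 11: 10010000 ^ 10000011 = 00010011

09 1e 17 d6 5a 0e 88 d7 34 df f0 13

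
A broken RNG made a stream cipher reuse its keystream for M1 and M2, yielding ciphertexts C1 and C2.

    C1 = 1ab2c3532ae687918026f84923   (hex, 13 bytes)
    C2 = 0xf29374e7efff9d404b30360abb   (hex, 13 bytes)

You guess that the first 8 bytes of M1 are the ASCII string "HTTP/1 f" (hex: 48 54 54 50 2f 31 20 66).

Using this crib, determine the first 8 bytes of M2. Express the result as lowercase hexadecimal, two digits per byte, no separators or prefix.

a075e3e4ea283ab7

First, C1 ⊕ C2 = (M1 ⊕ K) ⊕ (M2 ⊕ K) = M1 ⊕ M2, so the key drops out. Then M2 = (M1 ⊕ M2) ⊕ M1 over the first 8 bytes.
byte 0: (1a ⊕ f2) ⊕ 48 = e8 ⊕ 48 = a0
byte 1: (b2 ⊕ 93) ⊕ 54 = 21 ⊕ 54 = 75
byte 2: (c3 ⊕ 74) ⊕ 54 = b7 ⊕ 54 = e3
byte 3: (53 ⊕ e7) ⊕ 50 = b4 ⊕ 50 = e4
byte 4: (2a ⊕ ef) ⊕ 2f = c5 ⊕ 2f = ea
byte 5: (e6 ⊕ ff) ⊕ 31 = 19 ⊕ 31 = 28
byte 6: (87 ⊕ 9d) ⊕ 20 = 1a ⊕ 20 = 3a
byte 7: (91 ⊕ 40) ⊕ 66 = d1 ⊕ 66 = b7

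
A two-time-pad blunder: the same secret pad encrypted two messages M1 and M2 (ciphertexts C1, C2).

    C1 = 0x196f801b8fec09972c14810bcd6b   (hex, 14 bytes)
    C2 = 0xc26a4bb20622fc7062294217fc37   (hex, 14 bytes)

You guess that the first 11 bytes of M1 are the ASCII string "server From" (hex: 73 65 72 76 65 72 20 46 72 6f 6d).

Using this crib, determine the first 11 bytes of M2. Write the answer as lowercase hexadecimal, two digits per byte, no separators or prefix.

First, C1 ⊕ C2 = (M1 ⊕ K) ⊕ (M2 ⊕ K) = M1 ⊕ M2, so the key drops out. Then M2 = (M1 ⊕ M2) ⊕ M1 over the first 11 bytes.
byte 0: (19 xor c2) xor 73 = db xor 73 = a8
byte 1: (6f xor 6a) xor 65 = 05 xor 65 = 60
byte 2: (80 xor 4b) xor 72 = cb xor 72 = b9
byte 3: (1b xor b2) xor 76 = a9 xor 76 = df
byte 4: (8f xor 06) xor 65 = 89 xor 65 = ec
byte 5: (ec xor 22) xor 72 = ce xor 72 = bc
byte 6: (09 xor fc) xor 20 = f5 xor 20 = d5
byte 7: (97 xor 70) xor 46 = e7 xor 46 = a1
byte 8: (2c xor 62) xor 72 = 4e xor 72 = 3c
byte 9: (14 xor 29) xor 6f = 3d xor 6f = 52
byte 10: (81 xor 42) xor 6d = c3 xor 6d = ae

a860b9dfecbcd5a13c52ae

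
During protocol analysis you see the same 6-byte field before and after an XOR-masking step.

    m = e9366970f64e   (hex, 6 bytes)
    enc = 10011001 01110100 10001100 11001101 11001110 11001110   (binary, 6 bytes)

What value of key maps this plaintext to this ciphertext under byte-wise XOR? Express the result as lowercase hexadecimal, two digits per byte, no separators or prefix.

Since enc = m ⊕ key, XORing both sides with m gives key = m ⊕ enc.
byte 0: 233 xor 153 = 112
byte 1:  54 xor 116 =  66
byte 2: 105 xor 140 = 229
byte 3: 112 xor 205 = 189
byte 4: 246 xor 206 =  56
byte 5:  78 xor 206 = 128

7042e5bd3880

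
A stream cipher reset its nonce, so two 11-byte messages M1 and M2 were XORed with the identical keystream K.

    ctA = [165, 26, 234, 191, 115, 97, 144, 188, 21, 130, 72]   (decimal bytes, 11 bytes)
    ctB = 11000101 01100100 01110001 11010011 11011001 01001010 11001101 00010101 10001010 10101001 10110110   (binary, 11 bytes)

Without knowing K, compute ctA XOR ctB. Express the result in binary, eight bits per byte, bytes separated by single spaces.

01100000 01111110 10011011 01101100 10101010 00101011 01011101 10101001 10011111 00101011 11111110

ctA ⊕ ctB = (M1 ⊕ K) ⊕ (M2 ⊕ K) = M1 ⊕ M2 — the shared key cancels under XOR.
a5 ⊕ c5 = 60
1a ⊕ 64 = 7e
ea ⊕ 71 = 9b
bf ⊕ d3 = 6c
73 ⊕ d9 = aa
61 ⊕ 4a = 2b
90 ⊕ cd = 5d
bc ⊕ 15 = a9
15 ⊕ 8a = 9f
82 ⊕ a9 = 2b
48 ⊕ b6 = fe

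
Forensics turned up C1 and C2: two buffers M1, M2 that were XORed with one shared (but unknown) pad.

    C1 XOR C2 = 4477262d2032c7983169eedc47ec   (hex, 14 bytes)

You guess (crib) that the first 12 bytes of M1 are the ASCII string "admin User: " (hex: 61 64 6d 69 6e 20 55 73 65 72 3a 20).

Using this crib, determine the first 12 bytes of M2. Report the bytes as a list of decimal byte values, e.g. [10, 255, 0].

[37, 19, 75, 68, 78, 18, 146, 235, 84, 27, 212, 252]

Since C1 ⊕ C2 = M1 ⊕ M2, XORing with the guessed M1 bytes yields the corresponding M2 bytes: M2 = (C1 ⊕ C2) ⊕ M1.
44 XOR 61 = 25
77 XOR 64 = 13
26 XOR 6d = 4b
2d XOR 69 = 44
20 XOR 6e = 4e
32 XOR 20 = 12
c7 XOR 55 = 92
98 XOR 73 = eb
31 XOR 65 = 54
69 XOR 72 = 1b
ee XOR 3a = d4
dc XOR 20 = fc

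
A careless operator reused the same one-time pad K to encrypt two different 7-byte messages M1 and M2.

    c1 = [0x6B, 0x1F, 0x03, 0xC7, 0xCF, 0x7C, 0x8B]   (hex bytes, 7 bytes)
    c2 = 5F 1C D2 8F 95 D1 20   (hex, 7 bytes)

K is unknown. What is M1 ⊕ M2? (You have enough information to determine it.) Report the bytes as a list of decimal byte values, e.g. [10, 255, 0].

[52, 3, 209, 72, 90, 173, 171]

c1 ⊕ c2 = (M1 ⊕ K) ⊕ (M2 ⊕ K) = M1 ⊕ M2 — the shared key cancels under XOR.
byte 0: 01101011 XOR 01011111 = 00110100
byte 1: 00011111 XOR 00011100 = 00000011
byte 2: 00000011 XOR 11010010 = 11010001
byte 3: 11000111 XOR 10001111 = 01001000
byte 4: 11001111 XOR 10010101 = 01011010
byte 5: 01111100 XOR 11010001 = 10101101
byte 6: 10001011 XOR 00100000 = 10101011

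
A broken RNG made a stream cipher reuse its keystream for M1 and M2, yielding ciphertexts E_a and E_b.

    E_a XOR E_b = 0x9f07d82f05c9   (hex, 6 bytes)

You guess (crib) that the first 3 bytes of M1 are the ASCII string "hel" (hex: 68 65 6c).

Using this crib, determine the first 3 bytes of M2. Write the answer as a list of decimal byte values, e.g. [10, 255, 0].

Since E_a ⊕ E_b = M1 ⊕ M2, XORing with the guessed M1 bytes yields the corresponding M2 bytes: M2 = (E_a ⊕ E_b) ⊕ M1.
9f ^ 68 = f7
07 ^ 65 = 62
d8 ^ 6c = b4

[247, 98, 180]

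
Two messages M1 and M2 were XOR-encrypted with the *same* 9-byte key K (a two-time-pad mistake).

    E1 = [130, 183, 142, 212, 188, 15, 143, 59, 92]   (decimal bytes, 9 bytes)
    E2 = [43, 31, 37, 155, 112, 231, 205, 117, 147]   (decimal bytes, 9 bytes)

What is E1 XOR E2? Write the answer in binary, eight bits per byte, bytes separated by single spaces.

E1 ⊕ E2 = (M1 ⊕ K) ⊕ (M2 ⊕ K) = M1 ⊕ M2 — the shared key cancels under XOR.
82 ⊕ 2b = a9
b7 ⊕ 1f = a8
8e ⊕ 25 = ab
d4 ⊕ 9b = 4f
bc ⊕ 70 = cc
0f ⊕ e7 = e8
8f ⊕ cd = 42
3b ⊕ 75 = 4e
5c ⊕ 93 = cf

10101001 10101000 10101011 01001111 11001100 11101000 01000010 01001110 11001111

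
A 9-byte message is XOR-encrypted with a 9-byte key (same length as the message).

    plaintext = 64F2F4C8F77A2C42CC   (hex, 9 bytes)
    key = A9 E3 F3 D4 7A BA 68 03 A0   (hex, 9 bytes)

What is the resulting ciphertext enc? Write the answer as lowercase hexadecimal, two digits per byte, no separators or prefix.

XOR is its own inverse, so applying the key byte-wise gives the result directly.
byte 0: 01100100 XOR 10101001 = 11001101
byte 1: 11110010 XOR 11100011 = 00010001
byte 2: 11110100 XOR 11110011 = 00000111
byte 3: 11001000 XOR 11010100 = 00011100
byte 4: 11110111 XOR 01111010 = 10001101
byte 5: 01111010 XOR 10111010 = 11000000
byte 6: 00101100 XOR 01101000 = 01000100
byte 7: 01000010 XOR 00000011 = 01000001
byte 8: 11001100 XOR 10100000 = 01101100

cd11071c8dc044416c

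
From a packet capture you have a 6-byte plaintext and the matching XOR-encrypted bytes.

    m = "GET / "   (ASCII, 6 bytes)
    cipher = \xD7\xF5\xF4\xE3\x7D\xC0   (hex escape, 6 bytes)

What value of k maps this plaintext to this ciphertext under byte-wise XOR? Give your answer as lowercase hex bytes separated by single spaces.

90 b0 a0 c3 52 e0

Since cipher = m ⊕ k, XORing both sides with m gives k = m ⊕ cipher.
47 ^ d7 = 90
45 ^ f5 = b0
54 ^ f4 = a0
20 ^ e3 = c3
2f ^ 7d = 52
20 ^ c0 = e0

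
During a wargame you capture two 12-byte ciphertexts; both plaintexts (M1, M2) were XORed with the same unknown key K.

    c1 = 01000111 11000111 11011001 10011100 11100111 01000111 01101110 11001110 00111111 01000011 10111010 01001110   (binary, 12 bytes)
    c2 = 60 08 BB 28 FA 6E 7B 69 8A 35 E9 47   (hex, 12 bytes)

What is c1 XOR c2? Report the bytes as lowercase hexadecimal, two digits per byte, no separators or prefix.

27cf62b41d2915a7b5765309

c1 ⊕ c2 = (M1 ⊕ K) ⊕ (M2 ⊕ K) = M1 ⊕ M2 — the shared key cancels under XOR.
byte 0: 47 XOR 60 = 27
byte 1: c7 XOR 08 = cf
byte 2: d9 XOR bb = 62
byte 3: 9c XOR 28 = b4
byte 4: e7 XOR fa = 1d
byte 5: 47 XOR 6e = 29
byte 6: 6e XOR 7b = 15
byte 7: ce XOR 69 = a7
byte 8: 3f XOR 8a = b5
byte 9: 43 XOR 35 = 76
byte 10: ba XOR e9 = 53
byte 11: 4e XOR 47 = 09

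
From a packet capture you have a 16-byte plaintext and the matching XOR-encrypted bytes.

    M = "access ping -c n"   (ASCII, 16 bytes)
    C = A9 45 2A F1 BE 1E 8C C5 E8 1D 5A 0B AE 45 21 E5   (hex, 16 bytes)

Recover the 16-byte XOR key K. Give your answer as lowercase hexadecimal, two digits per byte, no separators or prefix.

c8264994cd6dacb581733d2b8326018b

Since C = M ⊕ K, XORing both sides with M gives K = M ⊕ C.
 97 XOR 169 = 200
 99 XOR  69 =  38
 99 XOR  42 =  73
101 XOR 241 = 148
115 XOR 190 = 205
115 XOR  30 = 109
 32 XOR 140 = 172
112 XOR 197 = 181
105 XOR 232 = 129
110 XOR  29 = 115
103 XOR  90 =  61
 32 XOR  11 =  43
 45 XOR 174 = 131
 99 XOR  69 =  38
 32 XOR  33 =   1
110 XOR 229 = 139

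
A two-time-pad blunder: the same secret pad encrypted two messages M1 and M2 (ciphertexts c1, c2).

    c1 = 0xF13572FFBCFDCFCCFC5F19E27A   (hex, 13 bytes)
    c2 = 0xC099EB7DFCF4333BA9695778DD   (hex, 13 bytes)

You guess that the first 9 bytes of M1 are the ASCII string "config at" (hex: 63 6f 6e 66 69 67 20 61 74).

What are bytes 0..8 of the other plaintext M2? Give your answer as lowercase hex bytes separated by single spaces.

First, c1 ⊕ c2 = (M1 ⊕ K) ⊕ (M2 ⊕ K) = M1 ⊕ M2, so the key drops out. Then M2 = (M1 ⊕ M2) ⊕ M1 over the first 9 bytes.
byte 0: (f1 XOR c0) XOR 63 = 31 XOR 63 = 52
byte 1: (35 XOR 99) XOR 6f = ac XOR 6f = c3
byte 2: (72 XOR eb) XOR 6e = 99 XOR 6e = f7
byte 3: (ff XOR 7d) XOR 66 = 82 XOR 66 = e4
byte 4: (bc XOR fc) XOR 69 = 40 XOR 69 = 29
byte 5: (fd XOR f4) XOR 67 = 09 XOR 67 = 6e
byte 6: (cf XOR 33) XOR 20 = fc XOR 20 = dc
byte 7: (cc XOR 3b) XOR 61 = f7 XOR 61 = 96
byte 8: (fc XOR a9) XOR 74 = 55 XOR 74 = 21

52 c3 f7 e4 29 6e dc 96 21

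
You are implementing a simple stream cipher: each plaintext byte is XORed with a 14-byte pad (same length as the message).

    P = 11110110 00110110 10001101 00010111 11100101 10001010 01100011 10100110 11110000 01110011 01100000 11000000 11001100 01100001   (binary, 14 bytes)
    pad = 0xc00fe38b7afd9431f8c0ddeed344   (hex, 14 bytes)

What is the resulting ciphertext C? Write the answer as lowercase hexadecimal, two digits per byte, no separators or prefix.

36396e9c9f77f79708b3bd2e1f25

byte 0: 11110110 xor 11000000 = 00110110
byte 1: 00110110 xor 00001111 = 00111001
byte 2: 10001101 xor 11100011 = 01101110
byte 3: 00010111 xor 10001011 = 10011100
byte 4: 11100101 xor 01111010 = 10011111
byte 5: 10001010 xor 11111101 = 01110111
byte 6: 01100011 xor 10010100 = 11110111
byte 7: 10100110 xor 00110001 = 10010111
byte 8: 11110000 xor 11111000 = 00001000
byte 9: 01110011 xor 11000000 = 10110011
byte 10: 01100000 xor 11011101 = 10111101
byte 11: 11000000 xor 11101110 = 00101110
byte 12: 11001100 xor 11010011 = 00011111
byte 13: 01100001 xor 01000100 = 00100101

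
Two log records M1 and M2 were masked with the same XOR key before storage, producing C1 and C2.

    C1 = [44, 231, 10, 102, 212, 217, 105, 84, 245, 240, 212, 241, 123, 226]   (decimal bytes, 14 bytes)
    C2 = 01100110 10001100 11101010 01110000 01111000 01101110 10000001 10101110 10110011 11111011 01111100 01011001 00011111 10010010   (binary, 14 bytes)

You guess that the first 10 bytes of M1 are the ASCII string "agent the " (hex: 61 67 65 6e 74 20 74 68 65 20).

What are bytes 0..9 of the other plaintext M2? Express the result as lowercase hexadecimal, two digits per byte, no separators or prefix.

First, C1 ⊕ C2 = (M1 ⊕ K) ⊕ (M2 ⊕ K) = M1 ⊕ M2, so the key drops out. Then M2 = (M1 ⊕ M2) ⊕ M1 over the first 10 bytes.
byte 0: (2c ^ 66) ^ 61 = 4a ^ 61 = 2b
byte 1: (e7 ^ 8c) ^ 67 = 6b ^ 67 = 0c
byte 2: (0a ^ ea) ^ 65 = e0 ^ 65 = 85
byte 3: (66 ^ 70) ^ 6e = 16 ^ 6e = 78
byte 4: (d4 ^ 78) ^ 74 = ac ^ 74 = d8
byte 5: (d9 ^ 6e) ^ 20 = b7 ^ 20 = 97
byte 6: (69 ^ 81) ^ 74 = e8 ^ 74 = 9c
byte 7: (54 ^ ae) ^ 68 = fa ^ 68 = 92
byte 8: (f5 ^ b3) ^ 65 = 46 ^ 65 = 23
byte 9: (f0 ^ fb) ^ 20 = 0b ^ 20 = 2b

2b0c8578d8979c92232b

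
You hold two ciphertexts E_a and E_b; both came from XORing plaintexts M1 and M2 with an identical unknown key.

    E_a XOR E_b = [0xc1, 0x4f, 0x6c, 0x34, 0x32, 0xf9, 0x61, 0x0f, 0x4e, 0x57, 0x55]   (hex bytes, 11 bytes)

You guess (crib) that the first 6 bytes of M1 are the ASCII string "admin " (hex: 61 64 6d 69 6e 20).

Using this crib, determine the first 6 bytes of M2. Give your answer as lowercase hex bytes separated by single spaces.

Since E_a ⊕ E_b = M1 ⊕ M2, XORing with the guessed M1 bytes yields the corresponding M2 bytes: M2 = (E_a ⊕ E_b) ⊕ M1.
11000001 ^ 01100001 = 10100000
01001111 ^ 01100100 = 00101011
01101100 ^ 01101101 = 00000001
00110100 ^ 01101001 = 01011101
00110010 ^ 01101110 = 01011100
11111001 ^ 00100000 = 11011001

a0 2b 01 5d 5c d9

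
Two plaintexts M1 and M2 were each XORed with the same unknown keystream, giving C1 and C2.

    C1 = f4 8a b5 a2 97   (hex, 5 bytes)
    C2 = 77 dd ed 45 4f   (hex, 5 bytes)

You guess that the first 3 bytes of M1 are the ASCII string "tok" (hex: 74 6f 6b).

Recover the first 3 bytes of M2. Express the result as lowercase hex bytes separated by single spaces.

First, C1 ⊕ C2 = (M1 ⊕ K) ⊕ (M2 ⊕ K) = M1 ⊕ M2, so the key drops out. Then M2 = (M1 ⊕ M2) ⊕ M1 over the first 3 bytes.
byte 0: (f4 ⊕ 77) ⊕ 74 = 83 ⊕ 74 = f7
byte 1: (8a ⊕ dd) ⊕ 6f = 57 ⊕ 6f = 38
byte 2: (b5 ⊕ ed) ⊕ 6b = 58 ⊕ 6b = 33

f7 38 33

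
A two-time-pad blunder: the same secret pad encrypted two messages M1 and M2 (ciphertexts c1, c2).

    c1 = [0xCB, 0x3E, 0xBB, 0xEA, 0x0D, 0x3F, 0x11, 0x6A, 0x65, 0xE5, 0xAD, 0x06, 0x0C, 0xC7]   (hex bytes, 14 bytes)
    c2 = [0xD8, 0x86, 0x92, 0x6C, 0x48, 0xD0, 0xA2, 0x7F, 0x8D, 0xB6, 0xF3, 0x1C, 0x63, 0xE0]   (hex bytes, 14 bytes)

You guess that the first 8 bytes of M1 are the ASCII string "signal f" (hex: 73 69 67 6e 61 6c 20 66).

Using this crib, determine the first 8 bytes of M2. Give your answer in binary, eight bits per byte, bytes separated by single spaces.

01100000 11010001 01001110 11101000 00100100 10000011 10010011 01110011

First, c1 ⊕ c2 = (M1 ⊕ K) ⊕ (M2 ⊕ K) = M1 ⊕ M2, so the key drops out. Then M2 = (M1 ⊕ M2) ⊕ M1 over the first 8 bytes.
byte 0: (cb ^ d8) ^ 73 = 13 ^ 73 = 60
byte 1: (3e ^ 86) ^ 69 = b8 ^ 69 = d1
byte 2: (bb ^ 92) ^ 67 = 29 ^ 67 = 4e
byte 3: (ea ^ 6c) ^ 6e = 86 ^ 6e = e8
byte 4: (0d ^ 48) ^ 61 = 45 ^ 61 = 24
byte 5: (3f ^ d0) ^ 6c = ef ^ 6c = 83
byte 6: (11 ^ a2) ^ 20 = b3 ^ 20 = 93
byte 7: (6a ^ 7f) ^ 66 = 15 ^ 66 = 73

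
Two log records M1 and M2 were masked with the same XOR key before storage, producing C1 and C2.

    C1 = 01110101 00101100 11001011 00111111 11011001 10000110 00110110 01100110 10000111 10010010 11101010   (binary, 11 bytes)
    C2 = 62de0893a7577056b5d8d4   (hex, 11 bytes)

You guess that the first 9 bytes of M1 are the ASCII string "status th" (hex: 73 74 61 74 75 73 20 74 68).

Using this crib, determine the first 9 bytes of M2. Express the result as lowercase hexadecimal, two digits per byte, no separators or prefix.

First, C1 ⊕ C2 = (M1 ⊕ K) ⊕ (M2 ⊕ K) = M1 ⊕ M2, so the key drops out. Then M2 = (M1 ⊕ M2) ⊕ M1 over the first 9 bytes.
byte 0: (75 ⊕ 62) ⊕ 73 = 17 ⊕ 73 = 64
byte 1: (2c ⊕ de) ⊕ 74 = f2 ⊕ 74 = 86
byte 2: (cb ⊕ 08) ⊕ 61 = c3 ⊕ 61 = a2
byte 3: (3f ⊕ 93) ⊕ 74 = ac ⊕ 74 = d8
byte 4: (d9 ⊕ a7) ⊕ 75 = 7e ⊕ 75 = 0b
byte 5: (86 ⊕ 57) ⊕ 73 = d1 ⊕ 73 = a2
byte 6: (36 ⊕ 70) ⊕ 20 = 46 ⊕ 20 = 66
byte 7: (66 ⊕ 56) ⊕ 74 = 30 ⊕ 74 = 44
byte 8: (87 ⊕ b5) ⊕ 68 = 32 ⊕ 68 = 5a

6486a2d80ba266445a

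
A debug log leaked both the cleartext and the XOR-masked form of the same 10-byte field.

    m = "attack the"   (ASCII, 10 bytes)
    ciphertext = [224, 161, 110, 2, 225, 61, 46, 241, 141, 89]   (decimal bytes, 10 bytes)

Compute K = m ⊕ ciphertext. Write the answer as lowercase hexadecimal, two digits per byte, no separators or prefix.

Since ciphertext = m ⊕ K, XORing both sides with m gives K = m ⊕ ciphertext.
byte 0: 61 xor e0 = 81
byte 1: 74 xor a1 = d5
byte 2: 74 xor 6e = 1a
byte 3: 61 xor 02 = 63
byte 4: 63 xor e1 = 82
byte 5: 6b xor 3d = 56
byte 6: 20 xor 2e = 0e
byte 7: 74 xor f1 = 85
byte 8: 68 xor 8d = e5
byte 9: 65 xor 59 = 3c

81d51a6382560e85e53c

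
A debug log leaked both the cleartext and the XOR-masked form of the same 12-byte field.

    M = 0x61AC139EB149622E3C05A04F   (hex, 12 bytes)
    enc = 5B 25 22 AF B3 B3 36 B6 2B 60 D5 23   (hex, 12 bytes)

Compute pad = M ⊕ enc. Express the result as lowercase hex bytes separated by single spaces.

Since enc = M ⊕ pad, XORing both sides with M gives pad = M ⊕ enc.
61 xor 5b = 3a
ac xor 25 = 89
13 xor 22 = 31
9e xor af = 31
b1 xor b3 = 02
49 xor b3 = fa
62 xor 36 = 54
2e xor b6 = 98
3c xor 2b = 17
05 xor 60 = 65
a0 xor d5 = 75
4f xor 23 = 6c

3a 89 31 31 02 fa 54 98 17 65 75 6c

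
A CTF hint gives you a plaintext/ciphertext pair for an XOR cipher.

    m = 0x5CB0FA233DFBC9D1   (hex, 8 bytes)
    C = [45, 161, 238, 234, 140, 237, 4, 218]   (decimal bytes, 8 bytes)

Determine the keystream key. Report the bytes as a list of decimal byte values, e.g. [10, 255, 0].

[113, 17, 20, 201, 177, 22, 205, 11]

Since C = m ⊕ key, XORing both sides with m gives key = m ⊕ C.
5c ⊕ 2d = 71
b0 ⊕ a1 = 11
fa ⊕ ee = 14
23 ⊕ ea = c9
3d ⊕ 8c = b1
fb ⊕ ed = 16
c9 ⊕ 04 = cd
d1 ⊕ da = 0b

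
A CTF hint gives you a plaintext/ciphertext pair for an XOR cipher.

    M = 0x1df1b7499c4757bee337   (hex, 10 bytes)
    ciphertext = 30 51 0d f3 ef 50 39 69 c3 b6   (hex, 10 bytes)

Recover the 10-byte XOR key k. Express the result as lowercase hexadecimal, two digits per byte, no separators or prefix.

2da0baba73176ed72081

Since ciphertext = M ⊕ k, XORing both sides with M gives k = M ⊕ ciphertext.
00011101 ⊕ 00110000 = 00101101
11110001 ⊕ 01010001 = 10100000
10110111 ⊕ 00001101 = 10111010
01001001 ⊕ 11110011 = 10111010
10011100 ⊕ 11101111 = 01110011
01000111 ⊕ 01010000 = 00010111
01010111 ⊕ 00111001 = 01101110
10111110 ⊕ 01101001 = 11010111
11100011 ⊕ 11000011 = 00100000
00110111 ⊕ 10110110 = 10000001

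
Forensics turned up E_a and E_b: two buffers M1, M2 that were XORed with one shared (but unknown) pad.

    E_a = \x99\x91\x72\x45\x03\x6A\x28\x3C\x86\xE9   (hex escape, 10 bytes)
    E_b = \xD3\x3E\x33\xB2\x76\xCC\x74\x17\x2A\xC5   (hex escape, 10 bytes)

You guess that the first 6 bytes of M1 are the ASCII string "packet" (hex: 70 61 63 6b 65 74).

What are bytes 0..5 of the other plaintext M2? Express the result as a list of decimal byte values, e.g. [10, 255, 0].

[58, 206, 34, 156, 16, 210]

First, E_a ⊕ E_b = (M1 ⊕ K) ⊕ (M2 ⊕ K) = M1 ⊕ M2, so the key drops out. Then M2 = (M1 ⊕ M2) ⊕ M1 over the first 6 bytes.
byte 0: (99 ⊕ d3) ⊕ 70 = 4a ⊕ 70 = 3a
byte 1: (91 ⊕ 3e) ⊕ 61 = af ⊕ 61 = ce
byte 2: (72 ⊕ 33) ⊕ 63 = 41 ⊕ 63 = 22
byte 3: (45 ⊕ b2) ⊕ 6b = f7 ⊕ 6b = 9c
byte 4: (03 ⊕ 76) ⊕ 65 = 75 ⊕ 65 = 10
byte 5: (6a ⊕ cc) ⊕ 74 = a6 ⊕ 74 = d2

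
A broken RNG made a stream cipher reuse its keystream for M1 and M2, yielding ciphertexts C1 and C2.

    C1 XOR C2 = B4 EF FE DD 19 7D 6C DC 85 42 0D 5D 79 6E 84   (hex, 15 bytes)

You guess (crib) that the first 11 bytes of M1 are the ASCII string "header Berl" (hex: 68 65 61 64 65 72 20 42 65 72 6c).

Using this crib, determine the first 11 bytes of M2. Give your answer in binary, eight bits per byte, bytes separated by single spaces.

11011100 10001010 10011111 10111001 01111100 00001111 01001100 10011110 11100000 00110000 01100001

Since C1 ⊕ C2 = M1 ⊕ M2, XORing with the guessed M1 bytes yields the corresponding M2 bytes: M2 = (C1 ⊕ C2) ⊕ M1.
b4 ⊕ 68 = dc
ef ⊕ 65 = 8a
fe ⊕ 61 = 9f
dd ⊕ 64 = b9
19 ⊕ 65 = 7c
7d ⊕ 72 = 0f
6c ⊕ 20 = 4c
dc ⊕ 42 = 9e
85 ⊕ 65 = e0
42 ⊕ 72 = 30
0d ⊕ 6c = 61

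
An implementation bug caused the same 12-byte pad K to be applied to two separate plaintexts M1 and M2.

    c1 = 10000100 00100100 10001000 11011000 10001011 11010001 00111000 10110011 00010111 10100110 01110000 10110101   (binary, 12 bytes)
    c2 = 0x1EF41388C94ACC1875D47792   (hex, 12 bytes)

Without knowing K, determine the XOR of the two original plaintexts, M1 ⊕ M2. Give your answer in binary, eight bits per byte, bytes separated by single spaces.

c1 ⊕ c2 = (M1 ⊕ K) ⊕ (M2 ⊕ K) = M1 ⊕ M2 — the shared key cancels under XOR.
byte 0: 84 ^ 1e = 9a
byte 1: 24 ^ f4 = d0
byte 2: 88 ^ 13 = 9b
byte 3: d8 ^ 88 = 50
byte 4: 8b ^ c9 = 42
byte 5: d1 ^ 4a = 9b
byte 6: 38 ^ cc = f4
byte 7: b3 ^ 18 = ab
byte 8: 17 ^ 75 = 62
byte 9: a6 ^ d4 = 72
byte 10: 70 ^ 77 = 07
byte 11: b5 ^ 92 = 27

10011010 11010000 10011011 01010000 01000010 10011011 11110100 10101011 01100010 01110010 00000111 00100111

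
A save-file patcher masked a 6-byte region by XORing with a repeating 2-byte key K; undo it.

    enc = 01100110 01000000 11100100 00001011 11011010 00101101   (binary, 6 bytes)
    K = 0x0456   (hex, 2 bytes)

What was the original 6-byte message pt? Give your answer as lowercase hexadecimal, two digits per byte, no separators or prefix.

6216e05dde7b

The 2-byte key repeats, so the effective keystream is 04 56 04 56 04 56.
byte 0: 66 XOR 04 = 62
byte 1: 40 XOR 56 = 16
byte 2: e4 XOR 04 = e0
byte 3: 0b XOR 56 = 5d
byte 4: da XOR 04 = de
byte 5: 2d XOR 56 = 7b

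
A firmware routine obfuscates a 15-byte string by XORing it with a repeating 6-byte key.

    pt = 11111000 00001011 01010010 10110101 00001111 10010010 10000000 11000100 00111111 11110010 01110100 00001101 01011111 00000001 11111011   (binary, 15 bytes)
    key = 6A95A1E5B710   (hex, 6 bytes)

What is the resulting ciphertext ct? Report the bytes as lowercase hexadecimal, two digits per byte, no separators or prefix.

The 6-byte key repeats, so the effective keystream is 6a 95 a1 e5 b7 10 6a 95 a1 e5 b7 10 6a 95 a1.
byte 0: 11111000 ⊕ 01101010 = 10010010
byte 1: 00001011 ⊕ 10010101 = 10011110
byte 2: 01010010 ⊕ 10100001 = 11110011
byte 3: 10110101 ⊕ 11100101 = 01010000
byte 4: 00001111 ⊕ 10110111 = 10111000
byte 5: 10010010 ⊕ 00010000 = 10000010
byte 6: 10000000 ⊕ 01101010 = 11101010
byte 7: 11000100 ⊕ 10010101 = 01010001
byte 8: 00111111 ⊕ 10100001 = 10011110
byte 9: 11110010 ⊕ 11100101 = 00010111
byte 10: 01110100 ⊕ 10110111 = 11000011
byte 11: 00001101 ⊕ 00010000 = 00011101
byte 12: 01011111 ⊕ 01101010 = 00110101
byte 13: 00000001 ⊕ 10010101 = 10010100
byte 14: 11111011 ⊕ 10100001 = 01011010

929ef350b882ea519e17c31d35945a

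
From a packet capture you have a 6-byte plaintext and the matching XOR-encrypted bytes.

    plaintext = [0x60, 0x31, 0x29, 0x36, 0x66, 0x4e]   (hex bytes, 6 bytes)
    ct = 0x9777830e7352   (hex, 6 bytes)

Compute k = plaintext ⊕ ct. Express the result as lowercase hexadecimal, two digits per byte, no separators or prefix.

Since ct = plaintext ⊕ k, XORing both sides with plaintext gives k = plaintext ⊕ ct.
60 ^ 97 = f7
31 ^ 77 = 46
29 ^ 83 = aa
36 ^ 0e = 38
66 ^ 73 = 15
4e ^ 52 = 1c

f746aa38151c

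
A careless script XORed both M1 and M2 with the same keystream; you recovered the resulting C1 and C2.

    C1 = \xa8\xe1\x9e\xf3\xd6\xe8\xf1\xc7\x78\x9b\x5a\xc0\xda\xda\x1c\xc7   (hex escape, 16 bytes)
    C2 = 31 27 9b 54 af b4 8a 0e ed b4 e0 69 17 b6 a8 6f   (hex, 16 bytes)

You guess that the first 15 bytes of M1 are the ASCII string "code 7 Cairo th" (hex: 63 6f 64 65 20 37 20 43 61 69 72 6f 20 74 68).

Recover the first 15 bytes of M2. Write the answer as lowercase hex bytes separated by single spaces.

First, C1 ⊕ C2 = (M1 ⊕ K) ⊕ (M2 ⊕ K) = M1 ⊕ M2, so the key drops out. Then M2 = (M1 ⊕ M2) ⊕ M1 over the first 15 bytes.
byte 0: (a8 XOR 31) XOR 63 = 99 XOR 63 = fa
byte 1: (e1 XOR 27) XOR 6f = c6 XOR 6f = a9
byte 2: (9e XOR 9b) XOR 64 = 05 XOR 64 = 61
byte 3: (f3 XOR 54) XOR 65 = a7 XOR 65 = c2
byte 4: (d6 XOR af) XOR 20 = 79 XOR 20 = 59
byte 5: (e8 XOR b4) XOR 37 = 5c XOR 37 = 6b
byte 6: (f1 XOR 8a) XOR 20 = 7b XOR 20 = 5b
byte 7: (c7 XOR 0e) XOR 43 = c9 XOR 43 = 8a
byte 8: (78 XOR ed) XOR 61 = 95 XOR 61 = f4
byte 9: (9b XOR b4) XOR 69 = 2f XOR 69 = 46
byte 10: (5a XOR e0) XOR 72 = ba XOR 72 = c8
byte 11: (c0 XOR 69) XOR 6f = a9 XOR 6f = c6
byte 12: (da XOR 17) XOR 20 = cd XOR 20 = ed
byte 13: (da XOR b6) XOR 74 = 6c XOR 74 = 18
byte 14: (1c XOR a8) XOR 68 = b4 XOR 68 = dc

fa a9 61 c2 59 6b 5b 8a f4 46 c8 c6 ed 18 dc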